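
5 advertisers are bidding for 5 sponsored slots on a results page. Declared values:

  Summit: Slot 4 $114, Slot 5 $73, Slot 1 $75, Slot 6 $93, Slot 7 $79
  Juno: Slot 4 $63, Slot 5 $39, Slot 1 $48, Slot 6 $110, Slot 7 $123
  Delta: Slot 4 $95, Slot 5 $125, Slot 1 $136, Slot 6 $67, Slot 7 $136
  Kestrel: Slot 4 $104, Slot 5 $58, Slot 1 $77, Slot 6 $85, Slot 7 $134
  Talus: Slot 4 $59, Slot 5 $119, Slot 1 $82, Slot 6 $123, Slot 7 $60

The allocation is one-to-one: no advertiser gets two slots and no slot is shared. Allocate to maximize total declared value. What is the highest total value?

Optimal: Summit→Slot 4 ($114), Juno→Slot 6 ($110), Delta→Slot 1 ($136), Kestrel→Slot 7 ($134), Talus→Slot 5 ($119) — total 114+110+136+134+119 = $613.
Max-entry greedy (repeatedly take the single best remaining cell) gives $546, worse by 67.
Next-best assignment: Summit→Slot 4, Juno→Slot 7, Delta→Slot 1, Kestrel→Slot 6, Talus→Slot 5 = $577.

Max total: $613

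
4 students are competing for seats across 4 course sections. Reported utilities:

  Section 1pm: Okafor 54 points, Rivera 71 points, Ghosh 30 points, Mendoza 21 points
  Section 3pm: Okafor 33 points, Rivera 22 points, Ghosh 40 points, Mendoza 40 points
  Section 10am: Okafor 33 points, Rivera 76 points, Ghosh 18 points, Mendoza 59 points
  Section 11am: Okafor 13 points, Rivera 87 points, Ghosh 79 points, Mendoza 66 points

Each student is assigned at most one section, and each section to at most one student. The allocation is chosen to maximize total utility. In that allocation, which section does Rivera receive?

Rivera receives Section 10am.

Optimal: Okafor→Section 1pm (54 points), Rivera→Section 10am (76 points), Ghosh→Section 11am (79 points), Mendoza→Section 3pm (40 points) — total 54+76+79+40 = 249 points.
Column-greedy (each section in turn goes to its best remaining student) gives 183 points, worse by 66.
Next-best assignment: Okafor→Section 3pm, Rivera→Section 1pm, Ghosh→Section 11am, Mendoza→Section 10am = 242 points.
Rivera's own top section is Section 11am (87 points), but forcing Rivera→Section 11am and reassigning the rest optimally gives only 240 points — worse by 9.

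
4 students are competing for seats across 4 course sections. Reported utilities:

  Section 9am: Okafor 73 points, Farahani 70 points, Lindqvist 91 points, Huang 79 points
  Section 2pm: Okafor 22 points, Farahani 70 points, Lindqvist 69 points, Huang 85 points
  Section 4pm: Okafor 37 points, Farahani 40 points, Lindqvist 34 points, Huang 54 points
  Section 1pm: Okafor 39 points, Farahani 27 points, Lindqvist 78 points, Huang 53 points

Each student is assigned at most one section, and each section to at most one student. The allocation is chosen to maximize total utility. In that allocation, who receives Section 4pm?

Treat this as an assignment problem: match each student to one section.
Optimal: Okafor→Section 9am (73 points), Farahani→Section 4pm (40 points), Lindqvist→Section 1pm (78 points), Huang→Section 2pm (85 points) — total 73+40+78+85 = 276 points.
Next-best assignment: Okafor→Section 9am, Farahani→Section 2pm, Lindqvist→Section 1pm, Huang→Section 4pm = 275 points.
No other one-to-one assignment exceeds 276 points.
Farahani's own top section is Section 9am (70 points), but forcing Farahani→Section 9am and reassigning the rest optimally gives only 270 points — worse by 6.

Farahani receives Section 4pm.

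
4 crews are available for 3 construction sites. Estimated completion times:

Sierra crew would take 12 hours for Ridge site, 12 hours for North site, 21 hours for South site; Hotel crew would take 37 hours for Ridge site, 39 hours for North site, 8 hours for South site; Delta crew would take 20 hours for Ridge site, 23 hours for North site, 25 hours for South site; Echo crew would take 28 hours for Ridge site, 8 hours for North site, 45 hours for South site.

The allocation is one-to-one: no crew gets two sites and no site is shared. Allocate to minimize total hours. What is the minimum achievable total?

Min total: 28 hours

This is the linear assignment problem.
Optimal: Sierra crew→Ridge site (12 hours), Echo crew→North site (8 hours), Hotel crew→South site (8 hours) — total 12+8+8 = 28 hours.
Row-greedy (each crew in turn takes its cheapest remaining site) gives 43 hours, worse by 15.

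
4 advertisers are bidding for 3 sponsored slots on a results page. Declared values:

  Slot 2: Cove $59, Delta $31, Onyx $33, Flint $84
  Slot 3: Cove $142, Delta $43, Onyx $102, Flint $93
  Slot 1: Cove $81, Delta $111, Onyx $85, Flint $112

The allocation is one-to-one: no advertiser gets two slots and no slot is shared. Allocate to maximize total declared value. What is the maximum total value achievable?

Max total: $337

Optimal: Flint→Slot 2 ($84), Cove→Slot 3 ($142), Delta→Slot 1 ($111) — total 84+142+111 = $337.
Max-entry greedy (repeatedly take the single best remaining cell) gives $287, worse by 50.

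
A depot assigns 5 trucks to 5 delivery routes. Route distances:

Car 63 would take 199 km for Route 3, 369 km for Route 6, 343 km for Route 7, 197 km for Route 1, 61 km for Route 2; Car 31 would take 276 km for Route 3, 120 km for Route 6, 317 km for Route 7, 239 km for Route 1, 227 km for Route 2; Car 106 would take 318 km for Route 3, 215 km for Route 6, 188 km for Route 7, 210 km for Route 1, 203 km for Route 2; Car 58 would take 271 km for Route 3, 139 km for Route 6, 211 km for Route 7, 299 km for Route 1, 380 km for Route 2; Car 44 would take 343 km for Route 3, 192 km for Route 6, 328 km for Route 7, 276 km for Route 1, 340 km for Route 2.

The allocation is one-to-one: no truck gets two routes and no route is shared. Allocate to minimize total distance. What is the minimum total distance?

Minimum total: 916 km

This is a one-to-one assignment (minimum-cost bipartite matching).
Optimal: Car 63→Route 2 (61 km), Car 31→Route 6 (120 km), Car 106→Route 7 (188 km), Car 58→Route 3 (271 km), Car 44→Route 1 (276 km) — total 61+120+188+271+276 = 916 km.
Column-greedy (each route in turn goes to its cheapest remaining truck) gives 1163 km, worse by 247.
Every other assignment is strictly worse.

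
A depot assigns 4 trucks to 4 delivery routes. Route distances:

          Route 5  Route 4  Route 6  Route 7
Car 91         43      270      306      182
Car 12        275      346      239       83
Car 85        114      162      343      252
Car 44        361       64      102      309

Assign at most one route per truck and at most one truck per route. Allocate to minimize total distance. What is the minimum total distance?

Optimal: Car 91→Route 5 (43 km), Car 12→Route 7 (83 km), Car 85→Route 4 (162 km), Car 44→Route 6 (102 km) — total 43+83+162+102 = 390 km.
Column-greedy (each route in turn goes to its cheapest remaining truck) gives 598 km, worse by 208.
Next-best assignment: Car 91→Route 5, Car 12→Route 7, Car 85→Route 6, Car 44→Route 4 = 533 km.

Min total: 390 km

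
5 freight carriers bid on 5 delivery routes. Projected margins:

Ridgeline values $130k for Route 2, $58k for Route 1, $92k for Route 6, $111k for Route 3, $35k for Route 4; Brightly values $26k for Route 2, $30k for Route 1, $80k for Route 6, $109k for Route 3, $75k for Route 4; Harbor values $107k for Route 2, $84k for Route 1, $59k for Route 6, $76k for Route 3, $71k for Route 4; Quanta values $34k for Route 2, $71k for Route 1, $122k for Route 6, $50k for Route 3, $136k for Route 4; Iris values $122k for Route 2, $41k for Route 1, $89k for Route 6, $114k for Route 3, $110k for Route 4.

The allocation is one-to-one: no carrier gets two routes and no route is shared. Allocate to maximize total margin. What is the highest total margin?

Optimal: Ridgeline→Route 2 ($130k), Brightly→Route 3 ($109k), Harbor→Route 1 ($84k), Quanta→Route 6 ($122k), Iris→Route 4 ($110k) — total 130+109+84+122+110 = $555k.
Max-entry greedy (repeatedly take the single best remaining cell) gives $544k, worse by 11.
Next-best assignment: Ridgeline→Route 2, Brightly→Route 3, Harbor→Route 1, Quanta→Route 4, Iris→Route 6 = $548k.
No other one-to-one assignment exceeds $555k.

Max total: $555k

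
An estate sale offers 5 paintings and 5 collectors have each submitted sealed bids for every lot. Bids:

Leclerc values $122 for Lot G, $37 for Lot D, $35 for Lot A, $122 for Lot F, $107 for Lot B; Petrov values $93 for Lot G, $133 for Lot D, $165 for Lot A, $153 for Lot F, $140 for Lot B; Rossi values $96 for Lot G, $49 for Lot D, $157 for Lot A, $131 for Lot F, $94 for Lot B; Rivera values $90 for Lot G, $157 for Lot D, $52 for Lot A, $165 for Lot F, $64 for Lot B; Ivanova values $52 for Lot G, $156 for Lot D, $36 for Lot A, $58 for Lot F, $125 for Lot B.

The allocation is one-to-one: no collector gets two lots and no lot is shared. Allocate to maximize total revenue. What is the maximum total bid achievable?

Maximum total: $740

Optimal: Leclerc→Lot G ($122), Petrov→Lot B ($140), Rossi→Lot A ($157), Rivera→Lot F ($165), Ivanova→Lot D ($156) — total 122+140+157+165+156 = $740.
Row-greedy (each collector in turn takes its best remaining lot) gives $700, worse by 40.
No other one-to-one assignment exceeds $740.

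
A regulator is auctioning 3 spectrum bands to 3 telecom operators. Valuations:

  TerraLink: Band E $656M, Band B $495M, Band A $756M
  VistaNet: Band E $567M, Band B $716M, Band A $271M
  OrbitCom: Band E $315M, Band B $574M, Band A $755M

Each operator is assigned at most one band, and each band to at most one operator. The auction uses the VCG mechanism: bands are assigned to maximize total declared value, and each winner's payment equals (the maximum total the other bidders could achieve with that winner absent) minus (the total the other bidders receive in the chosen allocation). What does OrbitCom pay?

Efficient allocation: TerraLink→Band E ($656M), VistaNet→Band B ($716M), OrbitCom→Band A ($755M); total welfare W = $2127M.
OrbitCom receives Band A at value $755M, so the others get W − 755 = $1372M.
Without OrbitCom: best allocation of the remaining 2 bidders over all 3 bands is TerraLink→Band A ($756M), VistaNet→Band B ($716M), total $1472M.
VCG payment = (others' best without OrbitCom) − (others' welfare with OrbitCom) = 1472 − 1372 = $100M.

OrbitCom pays $100M.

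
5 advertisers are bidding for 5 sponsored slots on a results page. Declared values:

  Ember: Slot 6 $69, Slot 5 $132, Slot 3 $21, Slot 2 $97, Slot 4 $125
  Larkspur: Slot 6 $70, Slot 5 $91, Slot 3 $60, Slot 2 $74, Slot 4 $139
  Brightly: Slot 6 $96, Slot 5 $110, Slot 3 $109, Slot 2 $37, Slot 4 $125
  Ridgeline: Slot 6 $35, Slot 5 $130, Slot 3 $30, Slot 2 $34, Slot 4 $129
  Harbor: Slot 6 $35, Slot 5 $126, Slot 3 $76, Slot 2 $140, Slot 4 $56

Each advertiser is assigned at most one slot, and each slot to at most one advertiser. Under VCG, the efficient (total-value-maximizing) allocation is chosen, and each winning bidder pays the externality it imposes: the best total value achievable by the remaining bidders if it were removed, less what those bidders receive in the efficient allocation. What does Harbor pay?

Harbor pays $28.

Efficient allocation: Ember→Slot 6 ($69), Larkspur→Slot 4 ($139), Brightly→Slot 3 ($109), Ridgeline→Slot 5 ($130), Harbor→Slot 2 ($140); total welfare W = $587.
Harbor receives Slot 2 at value $140, so the others get W − 140 = $447.
Without Harbor: best allocation of the remaining 4 bidders over all 5 slots is Ember→Slot 2 ($97), Larkspur→Slot 4 ($139), Brightly→Slot 3 ($109), Ridgeline→Slot 5 ($130), total $475.
VCG payment = (others' best without Harbor) − (others' welfare with Harbor) = 475 − 447 = $28.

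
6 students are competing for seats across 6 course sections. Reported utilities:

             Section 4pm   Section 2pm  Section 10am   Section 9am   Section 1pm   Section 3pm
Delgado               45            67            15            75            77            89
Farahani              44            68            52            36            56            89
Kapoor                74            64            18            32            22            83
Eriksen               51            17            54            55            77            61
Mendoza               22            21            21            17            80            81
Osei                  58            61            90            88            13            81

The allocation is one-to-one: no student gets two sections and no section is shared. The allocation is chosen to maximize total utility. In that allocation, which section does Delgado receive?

Optimal: Delgado→Section 9am (75 points), Farahani→Section 2pm (68 points), Kapoor→Section 4pm (74 points), Eriksen→Section 1pm (77 points), Mendoza→Section 3pm (81 points), Osei→Section 10am (90 points) — total 75+68+74+77+81+90 = 465 points.
Row-greedy (each student in turn takes its best remaining section) gives 417 points, worse by 48.
Every other assignment is strictly worse.
Delgado's own top section is Section 3pm (89 points), but forcing Delgado→Section 3pm and reassigning the rest optimally gives only 456 points — worse by 9.

Delgado receives Section 9am.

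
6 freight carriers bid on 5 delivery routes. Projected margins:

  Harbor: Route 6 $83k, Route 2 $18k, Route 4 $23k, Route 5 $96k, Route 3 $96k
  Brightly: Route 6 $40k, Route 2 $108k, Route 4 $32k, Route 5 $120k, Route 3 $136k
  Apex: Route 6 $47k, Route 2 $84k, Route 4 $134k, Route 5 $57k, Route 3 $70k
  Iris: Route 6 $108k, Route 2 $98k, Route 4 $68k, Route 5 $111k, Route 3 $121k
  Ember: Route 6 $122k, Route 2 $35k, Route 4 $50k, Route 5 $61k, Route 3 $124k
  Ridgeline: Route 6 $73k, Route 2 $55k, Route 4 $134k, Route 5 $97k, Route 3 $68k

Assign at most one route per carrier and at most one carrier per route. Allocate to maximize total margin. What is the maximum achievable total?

Max total: $587k

Optimal: Ember→Route 6 ($122k), Apex→Route 2 ($84k), Ridgeline→Route 4 ($134k), Iris→Route 5 ($111k), Brightly→Route 3 ($136k) — total 122+84+134+111+136 = $587k.
Max-entry greedy (repeatedly take the single best remaining cell) gives $558k, worse by 29.
No other one-to-one assignment exceeds $587k.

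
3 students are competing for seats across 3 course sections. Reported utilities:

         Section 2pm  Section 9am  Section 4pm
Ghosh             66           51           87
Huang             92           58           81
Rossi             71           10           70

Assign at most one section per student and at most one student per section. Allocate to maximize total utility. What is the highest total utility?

Treat this as an assignment problem: match each student to one section.
Optimal: Ghosh→Section 4pm (87 points), Huang→Section 9am (58 points), Rossi→Section 2pm (71 points) — total 87+58+71 = 216 points.
Max-entry greedy (repeatedly take the single best remaining cell) gives 189 points, worse by 27.
Next-best assignment: Ghosh→Section 9am, Huang→Section 2pm, Rossi→Section 4pm = 213 points.

Max total: 216 points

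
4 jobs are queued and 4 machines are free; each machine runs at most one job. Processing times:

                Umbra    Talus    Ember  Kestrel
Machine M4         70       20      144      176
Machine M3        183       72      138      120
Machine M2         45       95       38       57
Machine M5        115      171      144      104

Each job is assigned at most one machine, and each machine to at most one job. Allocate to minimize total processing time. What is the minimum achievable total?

Treat this as an assignment problem: match each job to one machine.
Optimal: Umbra→Machine M4 (70 min), Talus→Machine M3 (72 min), Ember→Machine M2 (38 min), Kestrel→Machine M5 (104 min) — total 70+72+38+104 = 284 min.
Min-entry greedy (repeatedly take the single cheapest remaining cell) gives 345 min, worse by 61.
No other one-to-one assignment undercuts 284 min.

Min total: 284 min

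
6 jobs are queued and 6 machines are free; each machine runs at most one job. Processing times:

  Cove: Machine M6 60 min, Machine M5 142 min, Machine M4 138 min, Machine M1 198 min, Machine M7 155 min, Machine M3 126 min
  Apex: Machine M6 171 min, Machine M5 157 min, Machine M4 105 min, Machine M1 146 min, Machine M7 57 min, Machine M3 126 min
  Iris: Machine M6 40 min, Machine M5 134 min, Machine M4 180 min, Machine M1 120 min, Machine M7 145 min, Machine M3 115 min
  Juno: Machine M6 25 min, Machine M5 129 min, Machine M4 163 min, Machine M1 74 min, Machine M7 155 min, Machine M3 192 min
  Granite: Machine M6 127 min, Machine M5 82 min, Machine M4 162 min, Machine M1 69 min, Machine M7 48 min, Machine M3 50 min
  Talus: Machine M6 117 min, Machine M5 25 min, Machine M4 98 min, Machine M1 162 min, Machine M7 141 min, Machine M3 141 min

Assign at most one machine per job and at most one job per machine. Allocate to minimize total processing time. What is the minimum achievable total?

Optimal: Cove→Machine M4 (138 min), Apex→Machine M7 (57 min), Iris→Machine M6 (40 min), Juno→Machine M1 (74 min), Granite→Machine M3 (50 min), Talus→Machine M5 (25 min) — total 138+57+40+74+50+25 = 384 min.
Row-greedy (each job in turn takes its cheapest remaining machine) gives 486 min, worse by 102.

Min total: 384 min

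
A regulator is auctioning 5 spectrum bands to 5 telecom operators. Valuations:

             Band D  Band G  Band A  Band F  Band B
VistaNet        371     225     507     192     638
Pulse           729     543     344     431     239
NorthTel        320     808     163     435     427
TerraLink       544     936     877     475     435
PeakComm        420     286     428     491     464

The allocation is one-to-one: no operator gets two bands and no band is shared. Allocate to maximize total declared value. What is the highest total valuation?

Max total: $3543M

Optimal: VistaNet→Band B ($638M), Pulse→Band D ($729M), NorthTel→Band G ($808M), TerraLink→Band A ($877M), PeakComm→Band F ($491M) — total 638+729+808+877+491 = $3543M.
Max-entry greedy (repeatedly take the single best remaining cell) gives $2957M, worse by 586.
Next-best assignment: VistaNet→Band B, Pulse→Band F, NorthTel→Band G, TerraLink→Band A, PeakComm→Band D = $3174M.
Swapping TerraLink↔PeakComm (TerraLink→Band F $475M, PeakComm→Band A $428M) loses 465.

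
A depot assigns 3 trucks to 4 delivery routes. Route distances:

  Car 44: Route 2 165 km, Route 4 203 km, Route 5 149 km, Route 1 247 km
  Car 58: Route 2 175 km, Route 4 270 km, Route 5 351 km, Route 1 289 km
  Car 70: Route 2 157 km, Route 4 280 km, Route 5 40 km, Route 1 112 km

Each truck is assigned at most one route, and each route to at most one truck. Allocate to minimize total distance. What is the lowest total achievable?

Optimal: Car 44→Route 4 (203 km), Car 58→Route 2 (175 km), Car 70→Route 5 (40 km) — total 203+175+40 = 418 km.
Row-greedy (each truck in turn takes its cheapest remaining route) gives 436 km, worse by 18.
Swapping Car 58↔Car 70 (Car 58→Route 5 351 km, Car 70→Route 2 157 km) adds 293.

Minimum total: 418 km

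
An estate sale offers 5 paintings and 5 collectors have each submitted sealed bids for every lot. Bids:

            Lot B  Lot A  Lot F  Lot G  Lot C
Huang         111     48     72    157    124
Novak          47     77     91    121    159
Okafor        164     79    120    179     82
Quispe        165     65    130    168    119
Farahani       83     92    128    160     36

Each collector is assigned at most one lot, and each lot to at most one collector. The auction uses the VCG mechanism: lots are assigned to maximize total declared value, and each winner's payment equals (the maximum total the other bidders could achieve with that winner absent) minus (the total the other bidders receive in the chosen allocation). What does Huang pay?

Efficient allocation: Huang→Lot G ($157), Novak→Lot C ($159), Okafor→Lot B ($164), Quispe→Lot F ($130), Farahani→Lot A ($92); total welfare W = $702.
Huang receives Lot G at value $157, so the others get W − 157 = $545.
Without Huang: best allocation of the remaining 4 bidders over all 5 lots is Novak→Lot C ($159), Okafor→Lot G ($179), Quispe→Lot B ($165), Farahani→Lot F ($128), total $631.
VCG payment = (others' best without Huang) − (others' welfare with Huang) = 631 − 545 = $86.

Huang pays $86.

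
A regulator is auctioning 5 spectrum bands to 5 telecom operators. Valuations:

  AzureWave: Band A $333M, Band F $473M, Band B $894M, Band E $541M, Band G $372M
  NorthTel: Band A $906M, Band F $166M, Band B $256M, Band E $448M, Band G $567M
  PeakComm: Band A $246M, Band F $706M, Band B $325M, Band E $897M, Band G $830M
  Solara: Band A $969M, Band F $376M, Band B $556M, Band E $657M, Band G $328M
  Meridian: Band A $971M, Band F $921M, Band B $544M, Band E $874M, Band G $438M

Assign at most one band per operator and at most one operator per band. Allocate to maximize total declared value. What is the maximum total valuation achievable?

Max total: $4248M

Optimal: AzureWave→Band B ($894M), NorthTel→Band G ($567M), PeakComm→Band E ($897M), Solara→Band A ($969M), Meridian→Band F ($921M) — total 894+567+897+969+921 = $4248M.
Row-greedy (each operator in turn takes its best remaining band) gives $3511M, worse by 737.
Swapping PeakComm↔Meridian (PeakComm→Band F $706M, Meridian→Band E $874M) loses 238.
Checked against all permutations: $4248M is optimal.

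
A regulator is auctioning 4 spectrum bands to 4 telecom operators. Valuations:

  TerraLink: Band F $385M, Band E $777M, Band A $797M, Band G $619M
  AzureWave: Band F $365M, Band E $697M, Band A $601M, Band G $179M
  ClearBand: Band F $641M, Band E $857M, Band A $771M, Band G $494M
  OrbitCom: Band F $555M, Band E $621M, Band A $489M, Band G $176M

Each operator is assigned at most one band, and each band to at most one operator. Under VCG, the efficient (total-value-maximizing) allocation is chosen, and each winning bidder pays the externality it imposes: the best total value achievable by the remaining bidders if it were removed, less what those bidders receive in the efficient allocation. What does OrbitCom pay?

Efficient allocation: TerraLink→Band G ($619M), AzureWave→Band E ($697M), ClearBand→Band A ($771M), OrbitCom→Band F ($555M); total welfare W = $2642M.
OrbitCom receives Band F at value $555M, so the others get W − 555 = $2087M.
Without OrbitCom: best allocation of the remaining 3 bidders over all 4 bands is TerraLink→Band A ($797M), AzureWave→Band E ($697M), ClearBand→Band F ($641M), total $2135M.
VCG payment = (others' best without OrbitCom) − (others' welfare with OrbitCom) = 2135 − 2087 = $48M.

OrbitCom pays $48M.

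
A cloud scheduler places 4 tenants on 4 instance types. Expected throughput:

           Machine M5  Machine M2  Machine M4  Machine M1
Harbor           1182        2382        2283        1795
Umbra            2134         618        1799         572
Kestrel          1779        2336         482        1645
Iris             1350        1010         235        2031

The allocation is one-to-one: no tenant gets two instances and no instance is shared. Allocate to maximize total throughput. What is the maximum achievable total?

Max total: 8784 ops/s

Optimal: Harbor→Machine M4 (2283 ops/s), Umbra→Machine M5 (2134 ops/s), Kestrel→Machine M2 (2336 ops/s), Iris→Machine M1 (2031 ops/s) — total 2283+2134+2336+2031 = 8784 ops/s.
Max-entry greedy (repeatedly take the single best remaining cell) gives 7029 ops/s, worse by 1755.
No other one-to-one assignment exceeds 8784 ops/s.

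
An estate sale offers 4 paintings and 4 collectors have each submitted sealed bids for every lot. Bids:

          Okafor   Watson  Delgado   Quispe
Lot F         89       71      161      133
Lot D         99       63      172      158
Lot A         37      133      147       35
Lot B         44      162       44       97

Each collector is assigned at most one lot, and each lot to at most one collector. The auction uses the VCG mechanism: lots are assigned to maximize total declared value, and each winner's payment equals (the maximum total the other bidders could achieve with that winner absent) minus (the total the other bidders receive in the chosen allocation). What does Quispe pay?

Quispe pays $25.

Efficient allocation: Okafor→Lot F ($89), Watson→Lot B ($162), Delgado→Lot A ($147), Quispe→Lot D ($158); total welfare W = $556.
Quispe receives Lot D at value $158, so the others get W − 158 = $398.
Without Quispe: best allocation of the remaining 3 bidders over all 4 lots is Okafor→Lot F ($89), Watson→Lot B ($162), Delgado→Lot D ($172), total $423.
VCG payment = (others' best without Quispe) − (others' welfare with Quispe) = 423 − 398 = $25.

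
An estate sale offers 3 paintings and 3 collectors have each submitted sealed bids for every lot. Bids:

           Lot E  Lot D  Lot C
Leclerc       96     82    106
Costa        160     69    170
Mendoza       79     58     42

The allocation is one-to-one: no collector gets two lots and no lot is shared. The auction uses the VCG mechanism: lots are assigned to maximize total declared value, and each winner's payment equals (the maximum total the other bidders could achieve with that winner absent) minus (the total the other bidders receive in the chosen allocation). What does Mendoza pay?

Mendoza pays $14.

Efficient allocation: Leclerc→Lot D ($82), Costa→Lot C ($170), Mendoza→Lot E ($79); total welfare W = $331.
Mendoza receives Lot E at value $79, so the others get W − 79 = $252.
Without Mendoza: best allocation of the remaining 2 bidders over all 3 lots is Leclerc→Lot E ($96), Costa→Lot C ($170), total $266.
VCG payment = (others' best without Mendoza) − (others' welfare with Mendoza) = 266 − 252 = $14.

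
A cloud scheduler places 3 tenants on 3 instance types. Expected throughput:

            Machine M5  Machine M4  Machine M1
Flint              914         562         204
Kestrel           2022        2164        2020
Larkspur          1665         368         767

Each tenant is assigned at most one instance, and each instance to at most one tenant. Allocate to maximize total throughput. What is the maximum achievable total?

Max total: 4247 ops/s

Optimal: Flint→Machine M4 (562 ops/s), Kestrel→Machine M1 (2020 ops/s), Larkspur→Machine M5 (1665 ops/s) — total 562+2020+1665 = 4247 ops/s.
Column-greedy (each instance in turn goes to its best remaining tenant) gives 3351 ops/s, worse by 896.
Swapping Larkspur↔Flint (Larkspur→Machine M4 368 ops/s, Flint→Machine M5 914 ops/s) loses 945.
Every other assignment is strictly worse.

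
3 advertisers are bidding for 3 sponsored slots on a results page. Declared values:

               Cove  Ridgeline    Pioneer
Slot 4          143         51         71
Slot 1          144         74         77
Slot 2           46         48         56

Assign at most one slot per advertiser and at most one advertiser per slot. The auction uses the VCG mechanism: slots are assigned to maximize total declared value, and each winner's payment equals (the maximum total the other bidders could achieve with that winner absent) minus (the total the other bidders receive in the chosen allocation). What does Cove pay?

Cove pays $15.

Efficient allocation: Cove→Slot 4 ($143), Ridgeline→Slot 1 ($74), Pioneer→Slot 2 ($56); total welfare W = $273.
Cove receives Slot 4 at value $143, so the others get W − 143 = $130.
Without Cove: best allocation of the remaining 2 bidders over all 3 slots is Ridgeline→Slot 1 ($74), Pioneer→Slot 4 ($71), total $145.
VCG payment = (others' best without Cove) − (others' welfare with Cove) = 145 − 130 = $15.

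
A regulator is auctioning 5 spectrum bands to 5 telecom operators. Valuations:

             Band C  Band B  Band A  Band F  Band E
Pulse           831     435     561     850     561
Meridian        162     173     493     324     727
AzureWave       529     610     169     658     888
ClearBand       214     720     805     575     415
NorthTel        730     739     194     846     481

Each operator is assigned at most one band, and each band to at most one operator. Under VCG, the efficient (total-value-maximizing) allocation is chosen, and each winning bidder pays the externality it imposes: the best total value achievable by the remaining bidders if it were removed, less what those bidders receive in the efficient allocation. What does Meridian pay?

Meridian pays $278M.

Efficient allocation: Pulse→Band C ($831M), Meridian→Band E ($727M), AzureWave→Band B ($610M), ClearBand→Band A ($805M), NorthTel→Band F ($846M); total welfare W = $3819M.
Meridian receives Band E at value $727M, so the others get W − 727 = $3092M.
Without Meridian: best allocation of the remaining 4 bidders over all 5 bands is Pulse→Band C ($831M), AzureWave→Band E ($888M), ClearBand→Band A ($805M), NorthTel→Band F ($846M), total $3370M.
VCG payment = (others' best without Meridian) − (others' welfare with Meridian) = 3370 − 3092 = $278M.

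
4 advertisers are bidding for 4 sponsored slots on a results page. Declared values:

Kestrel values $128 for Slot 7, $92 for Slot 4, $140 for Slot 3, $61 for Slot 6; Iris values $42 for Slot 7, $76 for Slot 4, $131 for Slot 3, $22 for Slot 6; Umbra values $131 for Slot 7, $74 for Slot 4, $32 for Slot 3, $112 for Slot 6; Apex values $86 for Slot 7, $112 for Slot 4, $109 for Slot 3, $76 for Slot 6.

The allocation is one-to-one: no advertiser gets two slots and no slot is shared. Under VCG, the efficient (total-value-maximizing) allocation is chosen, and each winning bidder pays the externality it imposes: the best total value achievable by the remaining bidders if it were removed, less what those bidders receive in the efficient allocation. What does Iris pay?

Iris pays $31.

Efficient allocation: Kestrel→Slot 7 ($128), Iris→Slot 3 ($131), Umbra→Slot 6 ($112), Apex→Slot 4 ($112); total welfare W = $483.
Iris receives Slot 3 at value $131, so the others get W − 131 = $352.
Without Iris: best allocation of the remaining 3 bidders over all 4 slots is Kestrel→Slot 3 ($140), Umbra→Slot 7 ($131), Apex→Slot 4 ($112), total $383.
VCG payment = (others' best without Iris) − (others' welfare with Iris) = 383 − 352 = $31.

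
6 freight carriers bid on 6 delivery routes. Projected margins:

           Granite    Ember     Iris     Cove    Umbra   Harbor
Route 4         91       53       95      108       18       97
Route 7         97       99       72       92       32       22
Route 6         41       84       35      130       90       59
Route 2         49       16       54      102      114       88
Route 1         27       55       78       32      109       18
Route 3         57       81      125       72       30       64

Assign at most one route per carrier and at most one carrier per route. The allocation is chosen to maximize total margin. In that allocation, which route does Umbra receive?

Optimal: Granite→Route 4 ($91k), Ember→Route 7 ($99k), Iris→Route 3 ($125k), Cove→Route 6 ($130k), Umbra→Route 1 ($109k), Harbor→Route 2 ($88k) — total 91+99+125+130+109+88 = $642k.
Max-entry greedy (repeatedly take the single best remaining cell) gives $592k, worse by 50.
Next-best assignment: Granite→Route 7, Ember→Route 1, Iris→Route 3, Cove→Route 6, Umbra→Route 2, Harbor→Route 4 = $618k.
Umbra's own top route is Route 2 ($114k), but forcing Umbra→Route 2 and reassigning the rest optimally gives only $618k — worse by 24.

Umbra receives Route 1.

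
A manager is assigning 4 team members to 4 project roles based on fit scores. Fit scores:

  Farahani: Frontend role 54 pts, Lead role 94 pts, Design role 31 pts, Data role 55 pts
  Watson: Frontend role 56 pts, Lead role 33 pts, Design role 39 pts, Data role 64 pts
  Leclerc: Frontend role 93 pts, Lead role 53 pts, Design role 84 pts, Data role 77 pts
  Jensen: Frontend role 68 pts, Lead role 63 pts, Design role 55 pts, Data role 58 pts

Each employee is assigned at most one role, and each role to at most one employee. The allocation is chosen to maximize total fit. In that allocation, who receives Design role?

Leclerc receives Design role.

Optimal: Farahani→Lead role (94 pts), Watson→Data role (64 pts), Leclerc→Design role (84 pts), Jensen→Frontend role (68 pts) — total 94+64+84+68 = 310 pts.
Max-entry greedy (repeatedly take the single best remaining cell) gives 306 pts, worse by 4.
Leclerc's own top role is Frontend role (93 pts), but forcing Leclerc→Frontend role and reassigning the rest optimally gives only 306 pts — worse by 4.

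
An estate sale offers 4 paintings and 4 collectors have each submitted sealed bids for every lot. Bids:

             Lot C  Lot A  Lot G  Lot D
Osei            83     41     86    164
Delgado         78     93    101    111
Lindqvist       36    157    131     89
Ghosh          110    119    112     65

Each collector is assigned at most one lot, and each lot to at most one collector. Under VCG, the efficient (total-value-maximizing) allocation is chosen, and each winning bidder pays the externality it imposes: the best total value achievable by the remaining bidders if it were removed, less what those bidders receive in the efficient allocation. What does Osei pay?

Efficient allocation: Osei→Lot D ($164), Delgado→Lot G ($101), Lindqvist→Lot A ($157), Ghosh→Lot C ($110); total welfare W = $532.
Osei receives Lot D at value $164, so the others get W − 164 = $368.
Without Osei: best allocation of the remaining 3 bidders over all 4 lots is Delgado→Lot D ($111), Lindqvist→Lot A ($157), Ghosh→Lot G ($112), total $380.
VCG payment = (others' best without Osei) − (others' welfare with Osei) = 380 − 368 = $12.

Osei pays $12.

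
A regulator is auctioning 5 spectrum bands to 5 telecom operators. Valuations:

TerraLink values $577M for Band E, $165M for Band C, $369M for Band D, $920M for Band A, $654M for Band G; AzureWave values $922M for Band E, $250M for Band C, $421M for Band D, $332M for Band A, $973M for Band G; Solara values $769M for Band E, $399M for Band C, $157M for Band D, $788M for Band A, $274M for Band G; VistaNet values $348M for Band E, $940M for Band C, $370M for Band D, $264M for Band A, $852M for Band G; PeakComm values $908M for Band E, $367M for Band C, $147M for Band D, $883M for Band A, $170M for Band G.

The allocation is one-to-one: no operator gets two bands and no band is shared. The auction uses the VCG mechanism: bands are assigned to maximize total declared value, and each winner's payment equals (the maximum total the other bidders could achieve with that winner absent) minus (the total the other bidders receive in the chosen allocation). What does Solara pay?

Solara pays $551M.

Efficient allocation: TerraLink→Band D ($369M), AzureWave→Band G ($973M), Solara→Band A ($788M), VistaNet→Band C ($940M), PeakComm→Band E ($908M); total welfare W = $3978M.
Solara receives Band A at value $788M, so the others get W − 788 = $3190M.
Without Solara: best allocation of the remaining 4 bidders over all 5 bands is TerraLink→Band A ($920M), AzureWave→Band G ($973M), VistaNet→Band C ($940M), PeakComm→Band E ($908M), total $3741M.
VCG payment = (others' best without Solara) − (others' welfare with Solara) = 3741 − 3190 = $551M.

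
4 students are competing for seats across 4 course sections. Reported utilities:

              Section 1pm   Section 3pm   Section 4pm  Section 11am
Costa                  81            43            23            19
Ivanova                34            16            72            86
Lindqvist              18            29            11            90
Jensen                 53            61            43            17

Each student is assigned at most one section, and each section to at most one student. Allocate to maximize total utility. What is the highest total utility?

Optimal: Costa→Section 1pm (81 points), Ivanova→Section 4pm (72 points), Lindqvist→Section 11am (90 points), Jensen→Section 3pm (61 points) — total 81+72+90+61 = 304 points.
Row-greedy (each student in turn takes its best remaining section) gives 239 points, worse by 65.

Maximum total: 304 points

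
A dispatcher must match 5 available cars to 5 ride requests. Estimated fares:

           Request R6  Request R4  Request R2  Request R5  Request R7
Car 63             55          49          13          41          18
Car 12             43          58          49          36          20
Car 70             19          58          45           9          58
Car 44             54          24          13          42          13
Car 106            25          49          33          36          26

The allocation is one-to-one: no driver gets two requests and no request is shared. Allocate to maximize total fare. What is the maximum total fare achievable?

Optimal: Car 63→Request R6 ($55), Car 12→Request R2 ($49), Car 70→Request R7 ($58), Car 44→Request R5 ($42), Car 106→Request R4 ($49) — total 55+49+58+42+49 = $253.
Row-greedy (each driver in turn takes its best remaining request) gives $246, worse by 7.
No other one-to-one assignment exceeds $253.

Maximum total: $253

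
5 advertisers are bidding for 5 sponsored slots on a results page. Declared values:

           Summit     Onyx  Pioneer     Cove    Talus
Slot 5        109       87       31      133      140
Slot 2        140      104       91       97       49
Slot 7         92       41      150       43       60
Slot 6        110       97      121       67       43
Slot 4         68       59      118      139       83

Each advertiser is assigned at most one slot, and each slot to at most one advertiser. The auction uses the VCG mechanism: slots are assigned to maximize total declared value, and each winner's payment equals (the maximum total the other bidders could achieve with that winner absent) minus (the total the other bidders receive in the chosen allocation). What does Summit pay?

Summit pays $7.

Efficient allocation: Summit→Slot 2 ($140), Onyx→Slot 6 ($97), Pioneer→Slot 7 ($150), Cove→Slot 4 ($139), Talus→Slot 5 ($140); total welfare W = $666.
Summit receives Slot 2 at value $140, so the others get W − 140 = $526.
Without Summit: best allocation of the remaining 4 bidders over all 5 slots is Onyx→Slot 2 ($104), Pioneer→Slot 7 ($150), Cove→Slot 4 ($139), Talus→Slot 5 ($140), total $533.
VCG payment = (others' best without Summit) − (others' welfare with Summit) = 533 − 526 = $7.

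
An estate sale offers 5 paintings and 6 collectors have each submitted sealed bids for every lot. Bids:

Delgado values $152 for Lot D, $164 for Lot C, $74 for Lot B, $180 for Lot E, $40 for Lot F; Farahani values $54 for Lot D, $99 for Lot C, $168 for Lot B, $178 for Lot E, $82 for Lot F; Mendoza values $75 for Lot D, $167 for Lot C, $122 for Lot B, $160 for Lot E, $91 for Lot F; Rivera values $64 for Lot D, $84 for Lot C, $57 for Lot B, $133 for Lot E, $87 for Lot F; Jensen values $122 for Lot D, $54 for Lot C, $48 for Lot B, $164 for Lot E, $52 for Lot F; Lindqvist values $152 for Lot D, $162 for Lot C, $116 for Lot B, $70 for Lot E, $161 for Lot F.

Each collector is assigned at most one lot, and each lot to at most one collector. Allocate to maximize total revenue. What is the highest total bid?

Treat this as an assignment problem: match each collector to one lot.
Optimal: Delgado→Lot D ($152), Mendoza→Lot C ($167), Farahani→Lot B ($168), Jensen→Lot E ($164), Lindqvist→Lot F ($161) — total 152+167+168+164+161 = $812.
Next-best assignment: Jensen→Lot D, Mendoza→Lot C, Farahani→Lot B, Delgado→Lot E, Lindqvist→Lot F = $798.
No other one-to-one assignment exceeds $812.

Maximum total: $812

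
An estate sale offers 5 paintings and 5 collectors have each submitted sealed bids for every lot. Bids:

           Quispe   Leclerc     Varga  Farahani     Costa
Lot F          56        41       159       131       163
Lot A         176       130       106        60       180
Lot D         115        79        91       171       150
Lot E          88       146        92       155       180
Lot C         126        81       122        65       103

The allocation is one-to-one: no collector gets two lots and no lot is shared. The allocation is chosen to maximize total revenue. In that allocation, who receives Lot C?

Quispe receives Lot C.

Treat this as an assignment problem: match each collector to one lot.
Optimal: Quispe→Lot C ($126), Leclerc→Lot E ($146), Varga→Lot F ($159), Farahani→Lot D ($171), Costa→Lot A ($180) — total 126+146+159+171+180 = $782.
Row-greedy (each collector in turn takes its best remaining lot) gives $755, worse by 27.
Quispe's own top lot is Lot A ($176), but forcing Quispe→Lot A and reassigning the rest optimally gives only $778 — worse by 4.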